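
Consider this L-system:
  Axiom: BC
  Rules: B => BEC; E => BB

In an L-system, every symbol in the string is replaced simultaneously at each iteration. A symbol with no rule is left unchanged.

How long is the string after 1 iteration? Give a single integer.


Step 0: length = 2
Step 1: length = 4

Answer: 4


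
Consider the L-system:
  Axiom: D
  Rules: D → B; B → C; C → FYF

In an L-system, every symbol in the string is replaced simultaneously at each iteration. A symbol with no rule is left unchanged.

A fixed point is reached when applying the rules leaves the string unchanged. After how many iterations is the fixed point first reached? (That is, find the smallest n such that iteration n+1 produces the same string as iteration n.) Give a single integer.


Answer: 3

Derivation:
Step 0: D
Step 1: B
Step 2: C
Step 3: FYF
Step 4: FYF  (unchanged — fixed point at step 3)


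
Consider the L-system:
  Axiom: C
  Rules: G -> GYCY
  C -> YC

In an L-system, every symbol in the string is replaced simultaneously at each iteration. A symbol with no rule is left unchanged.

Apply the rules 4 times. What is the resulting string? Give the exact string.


Step 0: C
Step 1: YC
Step 2: YYC
Step 3: YYYC
Step 4: YYYYC

Answer: YYYYC


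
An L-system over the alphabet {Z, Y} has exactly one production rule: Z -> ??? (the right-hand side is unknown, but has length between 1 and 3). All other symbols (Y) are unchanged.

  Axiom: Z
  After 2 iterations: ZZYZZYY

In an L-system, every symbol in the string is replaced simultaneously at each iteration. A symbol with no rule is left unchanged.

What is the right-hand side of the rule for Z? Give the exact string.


Answer: ZZY

Derivation:
Trying Z -> ZZY:
  Step 0: Z
  Step 1: ZZY
  Step 2: ZZYZZYY
Matches the given result.


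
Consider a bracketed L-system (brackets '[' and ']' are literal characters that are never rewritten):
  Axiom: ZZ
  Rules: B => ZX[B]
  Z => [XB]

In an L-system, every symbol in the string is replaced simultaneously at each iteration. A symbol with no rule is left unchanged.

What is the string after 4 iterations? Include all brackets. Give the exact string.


Step 0: ZZ
Step 1: [XB][XB]
Step 2: [XZX[B]][XZX[B]]
Step 3: [X[XB]X[ZX[B]]][X[XB]X[ZX[B]]]
Step 4: [X[XZX[B]]X[[XB]X[ZX[B]]]][X[XZX[B]]X[[XB]X[ZX[B]]]]

Answer: [X[XZX[B]]X[[XB]X[ZX[B]]]][X[XZX[B]]X[[XB]X[ZX[B]]]]


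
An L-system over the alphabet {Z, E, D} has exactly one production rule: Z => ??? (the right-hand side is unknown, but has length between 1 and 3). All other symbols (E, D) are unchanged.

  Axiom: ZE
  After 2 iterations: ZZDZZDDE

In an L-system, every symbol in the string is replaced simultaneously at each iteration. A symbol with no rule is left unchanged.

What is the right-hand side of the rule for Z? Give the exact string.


Answer: ZZD

Derivation:
Trying Z => ZZD:
  Step 0: ZE
  Step 1: ZZDE
  Step 2: ZZDZZDDE
Matches the given result.


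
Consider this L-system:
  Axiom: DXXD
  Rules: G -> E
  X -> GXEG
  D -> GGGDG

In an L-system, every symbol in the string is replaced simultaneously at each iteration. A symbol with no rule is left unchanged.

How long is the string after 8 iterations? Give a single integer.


Step 0: length = 4
Step 1: length = 18
Step 2: length = 32
Step 3: length = 46
Step 4: length = 60
Step 5: length = 74
Step 6: length = 88
Step 7: length = 102
Step 8: length = 116

Answer: 116


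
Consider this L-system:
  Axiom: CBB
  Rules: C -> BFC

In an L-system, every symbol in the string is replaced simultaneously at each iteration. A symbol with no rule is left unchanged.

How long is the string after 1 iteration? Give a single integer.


Answer: 5

Derivation:
Step 0: length = 3
Step 1: length = 5


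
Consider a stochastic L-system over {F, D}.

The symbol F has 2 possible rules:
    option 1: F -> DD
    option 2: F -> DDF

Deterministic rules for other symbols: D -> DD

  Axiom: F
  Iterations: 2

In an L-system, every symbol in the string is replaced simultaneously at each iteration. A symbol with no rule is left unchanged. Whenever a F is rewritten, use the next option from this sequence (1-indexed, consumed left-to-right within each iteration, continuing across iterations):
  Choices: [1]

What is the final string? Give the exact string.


Answer: DDDD

Derivation:
Step 0: F
Step 1: DD  (used choices [1])
Step 2: DDDD  (used choices [])


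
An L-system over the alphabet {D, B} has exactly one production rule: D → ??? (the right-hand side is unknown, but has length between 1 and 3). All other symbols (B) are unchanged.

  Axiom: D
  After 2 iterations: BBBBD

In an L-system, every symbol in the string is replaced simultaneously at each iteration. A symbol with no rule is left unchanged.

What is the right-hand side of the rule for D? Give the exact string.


Answer: BBD

Derivation:
Trying D → BBD:
  Step 0: D
  Step 1: BBD
  Step 2: BBBBD
Matches the given result.


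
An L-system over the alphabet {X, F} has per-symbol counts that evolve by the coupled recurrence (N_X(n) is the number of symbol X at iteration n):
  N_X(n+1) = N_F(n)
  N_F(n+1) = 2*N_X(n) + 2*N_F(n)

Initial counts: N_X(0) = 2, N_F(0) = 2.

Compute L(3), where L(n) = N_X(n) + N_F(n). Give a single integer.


Step 0: N_X=2, N_F=2, L=4
Step 1: N_X=2, N_F=8, L=10
Step 2: N_X=8, N_F=20, L=28
Step 3: N_X=20, N_F=56, L=76

Answer: 76


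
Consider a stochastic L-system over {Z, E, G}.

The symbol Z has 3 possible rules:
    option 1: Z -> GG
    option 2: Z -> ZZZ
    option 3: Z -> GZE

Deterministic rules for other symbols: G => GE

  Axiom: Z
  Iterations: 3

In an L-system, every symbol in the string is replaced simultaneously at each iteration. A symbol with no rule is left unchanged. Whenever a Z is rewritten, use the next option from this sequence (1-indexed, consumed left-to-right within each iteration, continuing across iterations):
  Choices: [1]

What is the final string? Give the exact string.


Step 0: Z
Step 1: GG  (used choices [1])
Step 2: GEGE  (used choices [])
Step 3: GEEGEE  (used choices [])

Answer: GEEGEE


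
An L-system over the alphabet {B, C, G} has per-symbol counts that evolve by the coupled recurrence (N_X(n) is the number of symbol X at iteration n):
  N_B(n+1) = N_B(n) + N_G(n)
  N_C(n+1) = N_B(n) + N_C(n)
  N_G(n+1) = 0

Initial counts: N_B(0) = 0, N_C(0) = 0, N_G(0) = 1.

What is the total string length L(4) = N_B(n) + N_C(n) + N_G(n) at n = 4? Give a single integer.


Answer: 4

Derivation:
Step 0: N_B=0, N_C=0, N_G=1, L=1
Step 1: N_B=1, N_C=0, N_G=0, L=1
Step 2: N_B=1, N_C=1, N_G=0, L=2
Step 3: N_B=1, N_C=2, N_G=0, L=3
Step 4: N_B=1, N_C=3, N_G=0, L=4


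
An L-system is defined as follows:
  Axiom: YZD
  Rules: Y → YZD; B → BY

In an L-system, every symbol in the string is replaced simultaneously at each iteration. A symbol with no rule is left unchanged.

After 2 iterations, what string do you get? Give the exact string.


Step 0: YZD
Step 1: YZDZD
Step 2: YZDZDZD

Answer: YZDZDZD


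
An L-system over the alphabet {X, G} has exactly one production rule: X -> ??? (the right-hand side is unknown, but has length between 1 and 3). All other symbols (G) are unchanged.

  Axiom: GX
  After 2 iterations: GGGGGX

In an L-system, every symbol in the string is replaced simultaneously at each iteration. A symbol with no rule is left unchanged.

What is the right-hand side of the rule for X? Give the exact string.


Answer: GGX

Derivation:
Trying X -> GGX:
  Step 0: GX
  Step 1: GGGX
  Step 2: GGGGGX
Matches the given result.


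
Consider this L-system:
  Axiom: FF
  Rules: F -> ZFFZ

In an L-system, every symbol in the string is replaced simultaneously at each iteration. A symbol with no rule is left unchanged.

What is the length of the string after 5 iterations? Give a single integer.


Answer: 188

Derivation:
Step 0: length = 2
Step 1: length = 8
Step 2: length = 20
Step 3: length = 44
Step 4: length = 92
Step 5: length = 188


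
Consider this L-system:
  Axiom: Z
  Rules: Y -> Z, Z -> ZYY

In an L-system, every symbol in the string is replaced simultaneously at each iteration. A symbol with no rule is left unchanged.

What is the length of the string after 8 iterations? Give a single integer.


Answer: 341

Derivation:
Step 0: length = 1
Step 1: length = 3
Step 2: length = 5
Step 3: length = 11
Step 4: length = 21
Step 5: length = 43
Step 6: length = 85
Step 7: length = 171
Step 8: length = 341


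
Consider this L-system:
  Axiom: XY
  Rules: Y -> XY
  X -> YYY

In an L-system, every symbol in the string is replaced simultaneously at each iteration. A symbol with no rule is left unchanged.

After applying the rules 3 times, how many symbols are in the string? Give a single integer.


Answer: 26

Derivation:
Step 0: length = 2
Step 1: length = 5
Step 2: length = 11
Step 3: length = 26


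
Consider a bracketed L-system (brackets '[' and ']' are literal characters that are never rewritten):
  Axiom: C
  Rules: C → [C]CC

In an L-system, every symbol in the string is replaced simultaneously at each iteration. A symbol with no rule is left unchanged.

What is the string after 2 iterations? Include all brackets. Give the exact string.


Answer: [[C]CC][C]CC[C]CC

Derivation:
Step 0: C
Step 1: [C]CC
Step 2: [[C]CC][C]CC[C]CC


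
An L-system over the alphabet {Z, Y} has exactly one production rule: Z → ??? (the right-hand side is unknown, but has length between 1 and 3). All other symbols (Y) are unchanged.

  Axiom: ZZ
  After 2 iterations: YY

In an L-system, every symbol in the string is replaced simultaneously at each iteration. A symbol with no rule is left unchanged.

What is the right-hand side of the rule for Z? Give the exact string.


Trying Z → Y:
  Step 0: ZZ
  Step 1: YY
  Step 2: YY
Matches the given result.

Answer: Y


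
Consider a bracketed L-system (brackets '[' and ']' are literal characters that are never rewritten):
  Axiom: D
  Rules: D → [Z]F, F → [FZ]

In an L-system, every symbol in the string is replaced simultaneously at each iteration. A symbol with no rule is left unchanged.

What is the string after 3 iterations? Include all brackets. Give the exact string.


Step 0: D
Step 1: [Z]F
Step 2: [Z][FZ]
Step 3: [Z][[FZ]Z]

Answer: [Z][[FZ]Z]


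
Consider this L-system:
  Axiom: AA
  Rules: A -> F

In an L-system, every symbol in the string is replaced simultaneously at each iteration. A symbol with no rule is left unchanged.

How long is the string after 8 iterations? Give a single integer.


Step 0: length = 2
Step 1: length = 2
Step 2: length = 2
Step 3: length = 2
Step 4: length = 2
Step 5: length = 2
Step 6: length = 2
Step 7: length = 2
Step 8: length = 2

Answer: 2


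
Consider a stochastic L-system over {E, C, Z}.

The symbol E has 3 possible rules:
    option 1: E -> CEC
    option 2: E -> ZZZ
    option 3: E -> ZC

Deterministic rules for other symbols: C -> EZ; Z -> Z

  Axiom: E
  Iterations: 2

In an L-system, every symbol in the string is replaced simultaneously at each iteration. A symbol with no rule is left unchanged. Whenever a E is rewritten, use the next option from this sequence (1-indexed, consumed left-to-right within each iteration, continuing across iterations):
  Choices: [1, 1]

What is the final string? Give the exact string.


Step 0: E
Step 1: CEC  (used choices [1])
Step 2: EZCECEZ  (used choices [1])

Answer: EZCECEZ


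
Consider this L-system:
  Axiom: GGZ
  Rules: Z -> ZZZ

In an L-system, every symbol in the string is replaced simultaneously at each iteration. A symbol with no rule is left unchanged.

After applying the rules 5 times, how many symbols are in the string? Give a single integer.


Step 0: length = 3
Step 1: length = 5
Step 2: length = 11
Step 3: length = 29
Step 4: length = 83
Step 5: length = 245

Answer: 245


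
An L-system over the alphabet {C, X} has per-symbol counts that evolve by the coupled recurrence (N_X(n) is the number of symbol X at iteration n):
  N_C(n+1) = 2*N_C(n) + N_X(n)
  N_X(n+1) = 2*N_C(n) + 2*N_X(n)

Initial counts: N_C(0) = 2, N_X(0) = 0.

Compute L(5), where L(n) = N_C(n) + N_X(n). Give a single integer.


Answer: 1120

Derivation:
Step 0: N_C=2, N_X=0, L=2
Step 1: N_C=4, N_X=4, L=8
Step 2: N_C=12, N_X=16, L=28
Step 3: N_C=40, N_X=56, L=96
Step 4: N_C=136, N_X=192, L=328
Step 5: N_C=464, N_X=656, L=1120


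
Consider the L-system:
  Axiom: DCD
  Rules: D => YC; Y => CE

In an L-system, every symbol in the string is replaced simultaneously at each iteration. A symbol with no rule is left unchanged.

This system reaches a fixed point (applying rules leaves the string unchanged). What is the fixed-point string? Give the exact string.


Step 0: DCD
Step 1: YCCYC
Step 2: CECCCEC
Step 3: CECCCEC  (unchanged — fixed point at step 2)

Answer: CECCCEC


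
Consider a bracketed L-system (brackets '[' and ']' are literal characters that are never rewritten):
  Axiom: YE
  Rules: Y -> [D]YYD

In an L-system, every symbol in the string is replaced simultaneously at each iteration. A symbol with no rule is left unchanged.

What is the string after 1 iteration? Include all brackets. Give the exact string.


Step 0: YE
Step 1: [D]YYDE

Answer: [D]YYDE


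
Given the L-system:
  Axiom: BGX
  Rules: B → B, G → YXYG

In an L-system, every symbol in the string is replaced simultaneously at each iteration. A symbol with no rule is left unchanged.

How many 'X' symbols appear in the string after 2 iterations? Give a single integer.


Answer: 3

Derivation:
Step 0: BGX  (1 'X')
Step 1: BYXYGX  (2 'X')
Step 2: BYXYYXYGX  (3 'X')


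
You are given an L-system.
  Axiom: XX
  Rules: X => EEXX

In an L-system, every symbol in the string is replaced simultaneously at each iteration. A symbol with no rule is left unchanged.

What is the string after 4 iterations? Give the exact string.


Answer: EEEEEEEEXXEEXXEEEEXXEEXXEEEEEEXXEEXXEEEEXXEEXXEEEEEEEEXXEEXXEEEEXXEEXXEEEEEEXXEEXXEEEEXXEEXX

Derivation:
Step 0: XX
Step 1: EEXXEEXX
Step 2: EEEEXXEEXXEEEEXXEEXX
Step 3: EEEEEEXXEEXXEEEEXXEEXXEEEEEEXXEEXXEEEEXXEEXX
Step 4: EEEEEEEEXXEEXXEEEEXXEEXXEEEEEEXXEEXXEEEEXXEEXXEEEEEEEEXXEEXXEEEEXXEEXXEEEEEEXXEEXXEEEEXXEEXX


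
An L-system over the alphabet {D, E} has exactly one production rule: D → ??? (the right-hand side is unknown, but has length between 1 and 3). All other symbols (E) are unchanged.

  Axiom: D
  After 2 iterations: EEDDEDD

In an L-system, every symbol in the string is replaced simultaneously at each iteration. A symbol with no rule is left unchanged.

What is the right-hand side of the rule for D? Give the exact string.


Answer: EDD

Derivation:
Trying D → EDD:
  Step 0: D
  Step 1: EDD
  Step 2: EEDDEDD
Matches the given result.


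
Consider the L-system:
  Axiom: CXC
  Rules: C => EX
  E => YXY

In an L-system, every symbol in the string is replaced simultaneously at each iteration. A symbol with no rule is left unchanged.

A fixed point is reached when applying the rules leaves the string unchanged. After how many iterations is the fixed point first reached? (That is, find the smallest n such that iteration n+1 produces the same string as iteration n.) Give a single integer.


Step 0: CXC
Step 1: EXXEX
Step 2: YXYXXYXYX
Step 3: YXYXXYXYX  (unchanged — fixed point at step 2)

Answer: 2


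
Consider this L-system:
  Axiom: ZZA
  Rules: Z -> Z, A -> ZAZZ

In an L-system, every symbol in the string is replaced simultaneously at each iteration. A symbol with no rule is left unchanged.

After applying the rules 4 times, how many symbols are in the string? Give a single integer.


Answer: 15

Derivation:
Step 0: length = 3
Step 1: length = 6
Step 2: length = 9
Step 3: length = 12
Step 4: length = 15


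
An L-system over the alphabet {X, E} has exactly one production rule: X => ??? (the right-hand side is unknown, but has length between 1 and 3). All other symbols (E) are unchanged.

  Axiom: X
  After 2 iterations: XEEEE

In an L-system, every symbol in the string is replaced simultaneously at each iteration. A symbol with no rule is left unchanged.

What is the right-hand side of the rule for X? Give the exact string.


Trying X => XEE:
  Step 0: X
  Step 1: XEE
  Step 2: XEEEE
Matches the given result.

Answer: XEE


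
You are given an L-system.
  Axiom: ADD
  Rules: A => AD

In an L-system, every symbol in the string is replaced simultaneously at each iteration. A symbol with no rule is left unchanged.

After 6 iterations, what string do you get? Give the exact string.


Step 0: ADD
Step 1: ADDD
Step 2: ADDDD
Step 3: ADDDDD
Step 4: ADDDDDD
Step 5: ADDDDDDD
Step 6: ADDDDDDDD

Answer: ADDDDDDDD


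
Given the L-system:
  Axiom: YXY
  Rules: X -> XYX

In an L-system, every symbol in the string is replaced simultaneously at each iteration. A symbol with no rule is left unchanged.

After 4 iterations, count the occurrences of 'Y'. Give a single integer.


Answer: 17

Derivation:
Step 0: YXY  (2 'Y')
Step 1: YXYXY  (3 'Y')
Step 2: YXYXYXYXY  (5 'Y')
Step 3: YXYXYXYXYXYXYXYXY  (9 'Y')
Step 4: YXYXYXYXYXYXYXYXYXYXYXYXYXYXYXYXY  (17 'Y')


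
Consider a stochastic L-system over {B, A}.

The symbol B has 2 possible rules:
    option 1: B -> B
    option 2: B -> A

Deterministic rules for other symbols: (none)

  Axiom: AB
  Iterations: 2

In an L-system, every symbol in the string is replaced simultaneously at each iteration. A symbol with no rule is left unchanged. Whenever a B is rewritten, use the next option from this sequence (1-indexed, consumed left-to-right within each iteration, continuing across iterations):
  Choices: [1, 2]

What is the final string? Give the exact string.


Step 0: AB
Step 1: AB  (used choices [1])
Step 2: AA  (used choices [2])

Answer: AA


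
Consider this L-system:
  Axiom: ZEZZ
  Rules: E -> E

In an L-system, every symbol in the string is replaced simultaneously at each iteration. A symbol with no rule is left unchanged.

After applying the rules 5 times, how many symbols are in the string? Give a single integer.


Answer: 4

Derivation:
Step 0: length = 4
Step 1: length = 4
Step 2: length = 4
Step 3: length = 4
Step 4: length = 4
Step 5: length = 4


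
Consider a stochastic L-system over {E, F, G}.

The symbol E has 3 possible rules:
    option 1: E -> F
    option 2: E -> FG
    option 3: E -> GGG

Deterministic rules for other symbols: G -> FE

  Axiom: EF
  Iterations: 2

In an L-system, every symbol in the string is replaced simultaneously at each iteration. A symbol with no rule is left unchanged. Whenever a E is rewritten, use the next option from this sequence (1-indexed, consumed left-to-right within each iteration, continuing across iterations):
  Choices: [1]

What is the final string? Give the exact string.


Step 0: EF
Step 1: FF  (used choices [1])
Step 2: FF  (used choices [])

Answer: FF


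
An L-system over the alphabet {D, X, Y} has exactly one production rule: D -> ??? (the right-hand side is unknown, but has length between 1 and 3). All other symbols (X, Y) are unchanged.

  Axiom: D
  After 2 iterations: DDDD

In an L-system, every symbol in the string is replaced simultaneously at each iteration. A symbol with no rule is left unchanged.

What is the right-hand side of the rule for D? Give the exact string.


Answer: DD

Derivation:
Trying D -> DD:
  Step 0: D
  Step 1: DD
  Step 2: DDDD
Matches the given result.


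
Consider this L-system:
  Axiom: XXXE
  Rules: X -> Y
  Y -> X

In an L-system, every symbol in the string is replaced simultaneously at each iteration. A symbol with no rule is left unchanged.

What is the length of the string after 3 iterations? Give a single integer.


Answer: 4

Derivation:
Step 0: length = 4
Step 1: length = 4
Step 2: length = 4
Step 3: length = 4


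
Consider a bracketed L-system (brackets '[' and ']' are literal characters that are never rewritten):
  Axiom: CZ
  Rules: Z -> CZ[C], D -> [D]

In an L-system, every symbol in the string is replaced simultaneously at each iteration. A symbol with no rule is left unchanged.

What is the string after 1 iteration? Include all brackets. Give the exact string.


Step 0: CZ
Step 1: CCZ[C]

Answer: CCZ[C]


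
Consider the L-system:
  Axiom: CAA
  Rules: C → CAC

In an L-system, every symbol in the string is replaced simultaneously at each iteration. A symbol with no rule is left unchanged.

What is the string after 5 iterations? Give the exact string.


Step 0: CAA
Step 1: CACAA
Step 2: CACACACAA
Step 3: CACACACACACACACAA
Step 4: CACACACACACACACACACACACACACACACAA
Step 5: CACACACACACACACACACACACACACACACACACACACACACACACACACACACACACACACAA

Answer: CACACACACACACACACACACACACACACACACACACACACACACACACACACACACACACACAA


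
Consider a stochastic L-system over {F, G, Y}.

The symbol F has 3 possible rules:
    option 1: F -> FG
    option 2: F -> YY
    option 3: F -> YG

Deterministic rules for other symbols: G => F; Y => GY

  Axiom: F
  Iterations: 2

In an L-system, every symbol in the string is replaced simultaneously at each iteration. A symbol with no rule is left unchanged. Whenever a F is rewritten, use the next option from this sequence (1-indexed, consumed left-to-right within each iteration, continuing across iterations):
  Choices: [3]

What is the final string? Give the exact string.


Answer: GYF

Derivation:
Step 0: F
Step 1: YG  (used choices [3])
Step 2: GYF  (used choices [])


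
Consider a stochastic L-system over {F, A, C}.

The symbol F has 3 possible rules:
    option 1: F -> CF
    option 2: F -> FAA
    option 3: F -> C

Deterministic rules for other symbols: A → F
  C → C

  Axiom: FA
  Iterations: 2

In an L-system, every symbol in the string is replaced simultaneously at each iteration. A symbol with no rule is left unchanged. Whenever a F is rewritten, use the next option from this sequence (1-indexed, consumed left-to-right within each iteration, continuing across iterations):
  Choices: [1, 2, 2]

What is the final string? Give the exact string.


Answer: CFAAFAA

Derivation:
Step 0: FA
Step 1: CFF  (used choices [1])
Step 2: CFAAFAA  (used choices [2, 2])


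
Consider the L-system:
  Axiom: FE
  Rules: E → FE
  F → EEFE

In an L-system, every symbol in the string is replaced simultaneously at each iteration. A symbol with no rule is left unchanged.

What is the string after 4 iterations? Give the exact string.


Step 0: FE
Step 1: EEFEFE
Step 2: FEFEEEFEFEEEFEFE
Step 3: EEFEFEEEFEFEFEFEEEFEFEEEFEFEFEFEEEFEFEEEFEFE
Step 4: FEFEEEFEFEEEFEFEFEFEEEFEFEEEFEFEEEFEFEEEFEFEFEFEEEFEFEEEFEFEFEFEEEFEFEEEFEFEEEFEFEEEFEFEFEFEEEFEFEEEFEFEFEFEEEFEFEEEFEFE

Answer: FEFEEEFEFEEEFEFEFEFEEEFEFEEEFEFEEEFEFEEEFEFEFEFEEEFEFEEEFEFEFEFEEEFEFEEEFEFEEEFEFEEEFEFEFEFEEEFEFEEEFEFEFEFEEEFEFEEEFEFE


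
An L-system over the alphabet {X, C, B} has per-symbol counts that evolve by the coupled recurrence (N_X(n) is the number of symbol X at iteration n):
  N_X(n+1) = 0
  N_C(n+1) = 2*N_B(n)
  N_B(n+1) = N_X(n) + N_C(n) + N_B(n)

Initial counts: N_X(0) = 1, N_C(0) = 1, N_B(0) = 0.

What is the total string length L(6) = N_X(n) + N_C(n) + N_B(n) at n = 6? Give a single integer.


Step 0: N_X=1, N_C=1, N_B=0, L=2
Step 1: N_X=0, N_C=0, N_B=2, L=2
Step 2: N_X=0, N_C=4, N_B=2, L=6
Step 3: N_X=0, N_C=4, N_B=6, L=10
Step 4: N_X=0, N_C=12, N_B=10, L=22
Step 5: N_X=0, N_C=20, N_B=22, L=42
Step 6: N_X=0, N_C=44, N_B=42, L=86

Answer: 86


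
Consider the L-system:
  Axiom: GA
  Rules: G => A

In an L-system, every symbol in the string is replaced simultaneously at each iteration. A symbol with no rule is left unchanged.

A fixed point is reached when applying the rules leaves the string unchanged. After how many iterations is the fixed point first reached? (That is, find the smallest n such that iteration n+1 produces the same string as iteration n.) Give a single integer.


Step 0: GA
Step 1: AA
Step 2: AA  (unchanged — fixed point at step 1)

Answer: 1


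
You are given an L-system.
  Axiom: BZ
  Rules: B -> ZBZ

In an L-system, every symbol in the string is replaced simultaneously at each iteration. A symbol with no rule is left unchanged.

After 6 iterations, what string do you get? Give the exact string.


Step 0: BZ
Step 1: ZBZZ
Step 2: ZZBZZZ
Step 3: ZZZBZZZZ
Step 4: ZZZZBZZZZZ
Step 5: ZZZZZBZZZZZZ
Step 6: ZZZZZZBZZZZZZZ

Answer: ZZZZZZBZZZZZZZ


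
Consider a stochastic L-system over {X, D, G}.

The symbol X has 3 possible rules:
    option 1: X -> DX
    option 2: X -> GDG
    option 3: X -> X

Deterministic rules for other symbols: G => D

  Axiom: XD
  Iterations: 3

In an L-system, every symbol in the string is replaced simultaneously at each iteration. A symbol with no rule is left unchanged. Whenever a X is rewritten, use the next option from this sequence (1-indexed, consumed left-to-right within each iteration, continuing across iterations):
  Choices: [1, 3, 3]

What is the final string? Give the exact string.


Answer: DXD

Derivation:
Step 0: XD
Step 1: DXD  (used choices [1])
Step 2: DXD  (used choices [3])
Step 3: DXD  (used choices [3])


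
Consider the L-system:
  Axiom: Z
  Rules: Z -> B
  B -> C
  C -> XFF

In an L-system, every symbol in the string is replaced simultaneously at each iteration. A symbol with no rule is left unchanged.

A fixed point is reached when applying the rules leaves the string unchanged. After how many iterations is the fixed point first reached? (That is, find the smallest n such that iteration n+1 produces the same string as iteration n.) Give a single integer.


Step 0: Z
Step 1: B
Step 2: C
Step 3: XFF
Step 4: XFF  (unchanged — fixed point at step 3)

Answer: 3


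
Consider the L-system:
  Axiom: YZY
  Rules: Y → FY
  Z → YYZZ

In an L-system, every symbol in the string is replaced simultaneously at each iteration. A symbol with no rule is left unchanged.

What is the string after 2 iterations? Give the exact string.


Step 0: YZY
Step 1: FYYYZZFY
Step 2: FFYFYFYYYZZYYZZFFY

Answer: FFYFYFYYYZZYYZZFFY


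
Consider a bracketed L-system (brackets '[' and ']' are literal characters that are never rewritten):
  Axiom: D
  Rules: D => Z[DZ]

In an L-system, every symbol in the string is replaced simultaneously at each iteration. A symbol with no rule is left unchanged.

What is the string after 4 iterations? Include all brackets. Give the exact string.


Answer: Z[Z[Z[Z[DZ]Z]Z]Z]

Derivation:
Step 0: D
Step 1: Z[DZ]
Step 2: Z[Z[DZ]Z]
Step 3: Z[Z[Z[DZ]Z]Z]
Step 4: Z[Z[Z[Z[DZ]Z]Z]Z]


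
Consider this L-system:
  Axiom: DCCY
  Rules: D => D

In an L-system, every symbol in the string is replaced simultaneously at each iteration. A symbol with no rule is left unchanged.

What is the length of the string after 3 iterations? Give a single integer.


Step 0: length = 4
Step 1: length = 4
Step 2: length = 4
Step 3: length = 4

Answer: 4


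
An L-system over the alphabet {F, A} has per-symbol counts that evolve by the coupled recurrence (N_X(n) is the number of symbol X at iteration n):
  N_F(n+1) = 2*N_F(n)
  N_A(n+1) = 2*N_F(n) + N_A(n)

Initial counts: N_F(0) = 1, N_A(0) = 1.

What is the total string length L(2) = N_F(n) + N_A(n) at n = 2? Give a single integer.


Answer: 11

Derivation:
Step 0: N_F=1, N_A=1, L=2
Step 1: N_F=2, N_A=3, L=5
Step 2: N_F=4, N_A=7, L=11


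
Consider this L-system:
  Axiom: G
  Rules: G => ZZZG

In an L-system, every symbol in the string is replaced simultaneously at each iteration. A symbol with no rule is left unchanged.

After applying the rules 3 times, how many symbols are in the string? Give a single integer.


Answer: 10

Derivation:
Step 0: length = 1
Step 1: length = 4
Step 2: length = 7
Step 3: length = 10


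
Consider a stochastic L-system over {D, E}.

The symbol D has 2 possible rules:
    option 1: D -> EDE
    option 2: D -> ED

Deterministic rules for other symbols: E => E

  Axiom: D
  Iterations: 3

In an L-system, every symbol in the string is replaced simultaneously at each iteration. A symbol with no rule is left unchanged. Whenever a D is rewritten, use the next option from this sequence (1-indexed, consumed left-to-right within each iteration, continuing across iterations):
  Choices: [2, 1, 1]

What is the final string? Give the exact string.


Step 0: D
Step 1: ED  (used choices [2])
Step 2: EEDE  (used choices [1])
Step 3: EEEDEE  (used choices [1])

Answer: EEEDEE


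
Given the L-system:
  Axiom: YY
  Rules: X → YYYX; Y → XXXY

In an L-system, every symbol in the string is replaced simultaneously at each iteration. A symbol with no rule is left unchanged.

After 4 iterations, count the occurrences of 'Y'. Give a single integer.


Answer: 272

Derivation:
Step 0: YY  (2 'Y')
Step 1: XXXYXXXY  (2 'Y')
Step 2: YYYXYYYXYYYXXXXYYYYXYYYXYYYXXXXY  (20 'Y')
Step 3: XXXYXXXYXXXYYYYXXXXYXXXYXXXYYYYXXXXYXXXYXXXYYYYXYYYXYYYXYYYXXXXYXXXYXXXYXXXYYYYXXXXYXXXYXXXYYYYXXXXYXXXYXXXYYYYXYYYXYYYXYYYXXXXY  (56 'Y')
Step 4: YYYXYYYXYYYXXXXYYYYXYYYXYYYXXXXYYYYXYYYXYYYXXXXYXXXYXXXYXXXYYYYXYYYXYYYXYYYXXXXYYYYXYYYXYYYXXXXYYYYXYYYXYYYXXXXYXXXYXXXYXXXYYYYXYYYXYYYXYYYXXXXYYYYXYYYXYYYXXXXYYYYXYYYXYYYXXXXYXXXYXXXYXXXYYYYXXXXYXXXYXXXYYYYXXXXYXXXYXXXYYYYXXXXYXXXYXXXYYYYXYYYXYYYXYYYXXXXYYYYXYYYXYYYXXXXYYYYXYYYXYYYXXXXYYYYXYYYXYYYXXXXYXXXYXXXYXXXYYYYXYYYXYYYXYYYXXXXYYYYXYYYXYYYXXXXYYYYXYYYXYYYXXXXYXXXYXXXYXXXYYYYXYYYXYYYXYYYXXXXYYYYXYYYXYYYXXXXYYYYXYYYXYYYXXXXYXXXYXXXYXXXYYYYXXXXYXXXYXXXYYYYXXXXYXXXYXXXYYYYXXXXYXXXYXXXYYYYXYYYXYYYXYYYXXXXY  (272 'Y')


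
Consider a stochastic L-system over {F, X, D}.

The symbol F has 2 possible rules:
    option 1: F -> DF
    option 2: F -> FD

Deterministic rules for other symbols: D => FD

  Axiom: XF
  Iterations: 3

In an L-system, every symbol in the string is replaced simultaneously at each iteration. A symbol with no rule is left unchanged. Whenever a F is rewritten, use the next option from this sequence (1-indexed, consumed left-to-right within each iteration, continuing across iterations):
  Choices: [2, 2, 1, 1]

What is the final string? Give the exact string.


Step 0: XF
Step 1: XFD  (used choices [2])
Step 2: XFDFD  (used choices [2])
Step 3: XDFFDDFFD  (used choices [1, 1])

Answer: XDFFDDFFD


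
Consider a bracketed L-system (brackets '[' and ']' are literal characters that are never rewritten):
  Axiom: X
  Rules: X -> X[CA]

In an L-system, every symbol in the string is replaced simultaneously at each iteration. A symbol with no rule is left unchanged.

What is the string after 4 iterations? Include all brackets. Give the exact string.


Step 0: X
Step 1: X[CA]
Step 2: X[CA][CA]
Step 3: X[CA][CA][CA]
Step 4: X[CA][CA][CA][CA]

Answer: X[CA][CA][CA][CA]


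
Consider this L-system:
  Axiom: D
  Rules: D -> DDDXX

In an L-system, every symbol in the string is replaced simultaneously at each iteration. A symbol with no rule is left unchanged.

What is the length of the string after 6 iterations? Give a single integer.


Step 0: length = 1
Step 1: length = 5
Step 2: length = 17
Step 3: length = 53
Step 4: length = 161
Step 5: length = 485
Step 6: length = 1457

Answer: 1457


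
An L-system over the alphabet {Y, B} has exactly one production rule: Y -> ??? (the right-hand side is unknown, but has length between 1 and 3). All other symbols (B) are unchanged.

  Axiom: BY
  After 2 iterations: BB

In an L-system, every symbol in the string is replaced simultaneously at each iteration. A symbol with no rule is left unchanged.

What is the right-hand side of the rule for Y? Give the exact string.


Answer: B

Derivation:
Trying Y -> B:
  Step 0: BY
  Step 1: BB
  Step 2: BB
Matches the given result.


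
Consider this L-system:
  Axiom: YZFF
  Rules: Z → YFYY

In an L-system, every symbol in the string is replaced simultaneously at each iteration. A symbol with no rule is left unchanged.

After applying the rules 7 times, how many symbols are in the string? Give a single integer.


Step 0: length = 4
Step 1: length = 7
Step 2: length = 7
Step 3: length = 7
Step 4: length = 7
Step 5: length = 7
Step 6: length = 7
Step 7: length = 7

Answer: 7


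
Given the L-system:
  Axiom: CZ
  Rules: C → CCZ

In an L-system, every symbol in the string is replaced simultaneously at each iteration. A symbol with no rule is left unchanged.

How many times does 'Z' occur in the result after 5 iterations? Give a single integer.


Answer: 32

Derivation:
Step 0: CZ  (1 'Z')
Step 1: CCZZ  (2 'Z')
Step 2: CCZCCZZZ  (4 'Z')
Step 3: CCZCCZZCCZCCZZZZ  (8 'Z')
Step 4: CCZCCZZCCZCCZZZCCZCCZZCCZCCZZZZZ  (16 'Z')
Step 5: CCZCCZZCCZCCZZZCCZCCZZCCZCCZZZZCCZCCZZCCZCCZZZCCZCCZZCCZCCZZZZZZ  (32 'Z')


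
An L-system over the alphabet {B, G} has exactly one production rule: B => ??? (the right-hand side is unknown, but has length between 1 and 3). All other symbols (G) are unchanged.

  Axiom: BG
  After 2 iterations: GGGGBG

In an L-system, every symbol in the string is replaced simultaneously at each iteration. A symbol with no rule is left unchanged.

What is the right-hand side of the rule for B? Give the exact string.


Trying B => GGB:
  Step 0: BG
  Step 1: GGBG
  Step 2: GGGGBG
Matches the given result.

Answer: GGB


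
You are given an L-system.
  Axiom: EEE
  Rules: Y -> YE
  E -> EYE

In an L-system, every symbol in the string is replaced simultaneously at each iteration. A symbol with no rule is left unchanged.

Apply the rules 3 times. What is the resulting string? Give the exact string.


Answer: EYEYEEYEYEEYEEYEYEEYEEYEYEEYEYEEYEEYEYEEYEEYEYEEYEYEEYEEYEYEEYE

Derivation:
Step 0: EEE
Step 1: EYEEYEEYE
Step 2: EYEYEEYEEYEYEEYEEYEYEEYE
Step 3: EYEYEEYEYEEYEEYEYEEYEEYEYEEYEYEEYEEYEYEEYEEYEYEEYEYEEYEEYEYEEYE


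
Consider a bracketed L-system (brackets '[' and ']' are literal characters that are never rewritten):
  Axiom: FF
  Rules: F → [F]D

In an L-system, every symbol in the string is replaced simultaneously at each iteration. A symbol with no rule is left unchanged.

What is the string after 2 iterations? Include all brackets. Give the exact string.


Step 0: FF
Step 1: [F]D[F]D
Step 2: [[F]D]D[[F]D]D

Answer: [[F]D]D[[F]D]D


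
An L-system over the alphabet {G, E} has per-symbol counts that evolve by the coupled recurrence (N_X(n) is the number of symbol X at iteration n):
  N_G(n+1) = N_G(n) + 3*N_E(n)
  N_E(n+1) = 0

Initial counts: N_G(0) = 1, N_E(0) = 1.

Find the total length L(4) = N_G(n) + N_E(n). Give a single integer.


Step 0: N_G=1, N_E=1, L=2
Step 1: N_G=4, N_E=0, L=4
Step 2: N_G=4, N_E=0, L=4
Step 3: N_G=4, N_E=0, L=4
Step 4: N_G=4, N_E=0, L=4

Answer: 4


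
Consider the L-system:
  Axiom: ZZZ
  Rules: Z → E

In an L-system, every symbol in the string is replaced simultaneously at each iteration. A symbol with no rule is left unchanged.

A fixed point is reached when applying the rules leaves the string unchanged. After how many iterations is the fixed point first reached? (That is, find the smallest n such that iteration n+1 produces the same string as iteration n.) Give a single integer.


Step 0: ZZZ
Step 1: EEE
Step 2: EEE  (unchanged — fixed point at step 1)

Answer: 1


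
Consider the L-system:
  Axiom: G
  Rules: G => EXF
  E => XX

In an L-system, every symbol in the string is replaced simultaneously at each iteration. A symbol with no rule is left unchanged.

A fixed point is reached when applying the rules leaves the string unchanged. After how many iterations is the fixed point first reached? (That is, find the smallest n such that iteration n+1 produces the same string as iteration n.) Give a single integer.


Answer: 2

Derivation:
Step 0: G
Step 1: EXF
Step 2: XXXF
Step 3: XXXF  (unchanged — fixed point at step 2)


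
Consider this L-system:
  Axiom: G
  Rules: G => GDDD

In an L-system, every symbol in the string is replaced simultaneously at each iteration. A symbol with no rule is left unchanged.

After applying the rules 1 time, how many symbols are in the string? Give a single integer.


Step 0: length = 1
Step 1: length = 4

Answer: 4


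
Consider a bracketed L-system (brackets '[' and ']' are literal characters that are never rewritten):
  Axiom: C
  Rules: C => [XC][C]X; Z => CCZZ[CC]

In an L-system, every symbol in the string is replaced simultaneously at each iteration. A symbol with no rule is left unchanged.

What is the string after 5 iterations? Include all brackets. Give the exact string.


Step 0: C
Step 1: [XC][C]X
Step 2: [X[XC][C]X][[XC][C]X]X
Step 3: [X[X[XC][C]X][[XC][C]X]X][[X[XC][C]X][[XC][C]X]X]X
Step 4: [X[X[X[XC][C]X][[XC][C]X]X][[X[XC][C]X][[XC][C]X]X]X][[X[X[XC][C]X][[XC][C]X]X][[X[XC][C]X][[XC][C]X]X]X]X
Step 5: [X[X[X[X[XC][C]X][[XC][C]X]X][[X[XC][C]X][[XC][C]X]X]X][[X[X[XC][C]X][[XC][C]X]X][[X[XC][C]X][[XC][C]X]X]X]X][[X[X[X[XC][C]X][[XC][C]X]X][[X[XC][C]X][[XC][C]X]X]X][[X[X[XC][C]X][[XC][C]X]X][[X[XC][C]X][[XC][C]X]X]X]X]X

Answer: [X[X[X[X[XC][C]X][[XC][C]X]X][[X[XC][C]X][[XC][C]X]X]X][[X[X[XC][C]X][[XC][C]X]X][[X[XC][C]X][[XC][C]X]X]X]X][[X[X[X[XC][C]X][[XC][C]X]X][[X[XC][C]X][[XC][C]X]X]X][[X[X[XC][C]X][[XC][C]X]X][[X[XC][C]X][[XC][C]X]X]X]X]X


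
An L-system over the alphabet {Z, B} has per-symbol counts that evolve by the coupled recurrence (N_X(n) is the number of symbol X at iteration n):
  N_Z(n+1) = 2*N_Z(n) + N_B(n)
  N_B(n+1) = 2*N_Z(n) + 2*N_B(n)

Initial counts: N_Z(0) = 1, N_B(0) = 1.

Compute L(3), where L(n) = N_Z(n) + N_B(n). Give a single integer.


Answer: 82

Derivation:
Step 0: N_Z=1, N_B=1, L=2
Step 1: N_Z=3, N_B=4, L=7
Step 2: N_Z=10, N_B=14, L=24
Step 3: N_Z=34, N_B=48, L=82


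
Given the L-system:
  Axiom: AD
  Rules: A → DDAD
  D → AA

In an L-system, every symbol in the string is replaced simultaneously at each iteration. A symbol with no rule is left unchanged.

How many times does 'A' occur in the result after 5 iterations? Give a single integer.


Step 0: AD  (1 'A')
Step 1: DDADAA  (3 'A')
Step 2: AAAADDADAADDADDDAD  (9 'A')
Step 3: DDADDDADDDADDDADAAAADDADAADDADDDADAAAADDADAAAAAADDADAA  (27 'A')
Step 4: AAAADDADAAAAAADDADAAAAAADDADAAAAAADDADAADDADDDADDDADDDADAAAADDADAADDADDDADAAAADDADAAAAAADDADAADDADDDADDDADDDADAAAADDADAADDADDDADDDADDDADDDADDDADAAAADDADAADDADDDAD  (81 'A')
Step 5: DDADDDADDDADDDADAAAADDADAADDADDDADDDADDDADDDADDDADAAAADDADAADDADDDADDDADDDADDDADDDADAAAADDADAADDADDDADDDADDDADDDADDDADAAAADDADAADDADDDADAAAADDADAAAAAADDADAAAAAADDADAAAAAADDADAADDADDDADDDADDDADAAAADDADAADDADDDADAAAADDADAAAAAADDADAADDADDDADDDADDDADAAAADDADAADDADDDADDDADDDADDDADDDADAAAADDADAADDADDDADAAAADDADAAAAAADDADAAAAAADDADAAAAAADDADAADDADDDADDDADDDADAAAADDADAADDADDDADAAAADDADAAAAAADDADAAAAAADDADAAAAAADDADAAAAAADDADAAAAAADDADAADDADDDADDDADDDADAAAADDADAADDADDDADAAAADDADAAAAAADDADAA  (243 'A')

Answer: 243


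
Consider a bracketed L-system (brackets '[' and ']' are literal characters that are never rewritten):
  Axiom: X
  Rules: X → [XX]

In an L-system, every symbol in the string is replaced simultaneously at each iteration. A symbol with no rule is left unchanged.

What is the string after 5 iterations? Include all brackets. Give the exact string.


Answer: [[[[[XX][XX]][[XX][XX]]][[[XX][XX]][[XX][XX]]]][[[[XX][XX]][[XX][XX]]][[[XX][XX]][[XX][XX]]]]]

Derivation:
Step 0: X
Step 1: [XX]
Step 2: [[XX][XX]]
Step 3: [[[XX][XX]][[XX][XX]]]
Step 4: [[[[XX][XX]][[XX][XX]]][[[XX][XX]][[XX][XX]]]]
Step 5: [[[[[XX][XX]][[XX][XX]]][[[XX][XX]][[XX][XX]]]][[[[XX][XX]][[XX][XX]]][[[XX][XX]][[XX][XX]]]]]


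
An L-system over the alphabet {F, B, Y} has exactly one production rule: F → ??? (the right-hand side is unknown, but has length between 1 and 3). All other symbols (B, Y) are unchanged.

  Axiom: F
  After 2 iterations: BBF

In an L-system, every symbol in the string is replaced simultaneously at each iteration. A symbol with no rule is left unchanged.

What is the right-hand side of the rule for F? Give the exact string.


Trying F → BF:
  Step 0: F
  Step 1: BF
  Step 2: BBF
Matches the given result.

Answer: BF


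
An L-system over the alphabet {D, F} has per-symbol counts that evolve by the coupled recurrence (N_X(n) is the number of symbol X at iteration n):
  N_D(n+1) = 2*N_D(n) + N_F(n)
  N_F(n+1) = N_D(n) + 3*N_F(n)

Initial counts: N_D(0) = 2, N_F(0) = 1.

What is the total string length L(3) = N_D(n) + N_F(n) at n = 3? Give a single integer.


Step 0: N_D=2, N_F=1, L=3
Step 1: N_D=5, N_F=5, L=10
Step 2: N_D=15, N_F=20, L=35
Step 3: N_D=50, N_F=75, L=125

Answer: 125
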